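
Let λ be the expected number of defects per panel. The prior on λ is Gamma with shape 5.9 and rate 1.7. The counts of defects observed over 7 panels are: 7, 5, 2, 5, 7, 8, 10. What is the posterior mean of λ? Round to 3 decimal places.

Posterior mean ≈ 5.736

The Poisson likelihood adds the total count to the shape and the number of exposure periods to the rate. Here ∑xᵢ = 44 and n = 7, so shape 5.9→49.9 and rate 1.7→8.7.
E[λ | data] = 49.9/8.7 = 5.736.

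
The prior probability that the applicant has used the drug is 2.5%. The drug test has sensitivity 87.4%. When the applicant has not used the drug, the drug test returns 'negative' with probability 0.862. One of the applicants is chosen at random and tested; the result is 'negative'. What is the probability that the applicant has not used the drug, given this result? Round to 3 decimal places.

Let H be the event that the applicant has used the drug. P(H) = 0.025, so P(¬H) = 0.975. With E the 'negative' result, P(E|H) = 0.126 and P(E|¬H) = 0.862.
P(E) = 0.126·0.025 + 0.862·0.975 = 0.0031500 + 0.84045 = 0.84360.
By Bayes' theorem, P(H|E) = 0.0031500 / 0.84360 = 0.004. Hence P(¬H|E) = 1 − 0.004 = 0.996.

P(¬H | E) ≈ 0.996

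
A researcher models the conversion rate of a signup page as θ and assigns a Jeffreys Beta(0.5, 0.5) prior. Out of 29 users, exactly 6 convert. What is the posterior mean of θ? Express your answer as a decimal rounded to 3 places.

Observing 6 successes and 23 failures updates Beta(0.5, 0.5) by adding the success and failure counts to the two shape parameters: α = 0.5+6 = 6.5, β = 0.5+23 = 23.5.
Posterior mean = α/(α+β) = 6.5/30 = 0.217.

Posterior mean ≈ 0.217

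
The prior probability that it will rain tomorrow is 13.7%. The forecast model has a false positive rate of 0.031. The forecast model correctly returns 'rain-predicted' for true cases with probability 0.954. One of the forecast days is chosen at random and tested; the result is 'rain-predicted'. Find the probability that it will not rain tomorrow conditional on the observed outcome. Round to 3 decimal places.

P(¬H | E) ≈ 0.170

Let H be the event that it will rain tomorrow. P(H) = 0.137, so P(¬H) = 0.863. With E the 'rain-predicted' result, P(E|H) = 0.954 and P(E|¬H) = 0.031.
P(E) = 0.954·0.137 + 0.031·0.863 = 0.13070 + 0.026753 = 0.15745.
By Bayes' theorem, P(H|E) = 0.13070 / 0.15745 = 0.830. Hence P(¬H|E) = 1 − 0.830 = 0.170.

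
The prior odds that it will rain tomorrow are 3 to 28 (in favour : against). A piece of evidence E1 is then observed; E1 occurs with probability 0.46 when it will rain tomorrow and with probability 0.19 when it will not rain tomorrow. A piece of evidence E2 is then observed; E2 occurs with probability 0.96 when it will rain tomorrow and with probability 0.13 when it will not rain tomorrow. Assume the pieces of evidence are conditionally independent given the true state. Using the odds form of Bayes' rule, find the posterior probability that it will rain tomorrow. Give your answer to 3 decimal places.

Posterior probability ≈ 0.657

Prior odds = 3/28 = 0.10714. In log-odds, ln(0.10714) = -2.2336.
Add log likelihood ratios: ln(2.4211) + ln(7.3846) = 2.8836.
Posterior log-odds = 0.65001, so posterior odds = exp(0.65001) = 1.9156. Converting, P(H|E) = 1.9156/2.9156 = 0.657.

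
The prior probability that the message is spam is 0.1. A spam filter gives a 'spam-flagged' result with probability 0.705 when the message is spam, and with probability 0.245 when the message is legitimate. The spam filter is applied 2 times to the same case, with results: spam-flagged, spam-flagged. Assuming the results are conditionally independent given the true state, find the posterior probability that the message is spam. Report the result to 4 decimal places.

With H the event that the message is spam, the joint likelihood of the observed sequence is P(data|H) = 0.705·0.705 = 0.49702 and P(data|¬H) = 0.245·0.245 = 0.060025.
Bayes: P(H|data) = 0.1·0.49702 / (0.1·0.49702 + 0.9·0.060025) = 0.049702/0.10372 = 0.4792.

Posterior P(H) ≈ 0.4792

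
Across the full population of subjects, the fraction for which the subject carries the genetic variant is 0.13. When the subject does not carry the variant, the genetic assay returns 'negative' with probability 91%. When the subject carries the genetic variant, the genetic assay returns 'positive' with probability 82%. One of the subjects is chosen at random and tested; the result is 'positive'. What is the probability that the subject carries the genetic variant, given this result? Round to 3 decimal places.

P(H | E) ≈ 0.577

Write H for 'the subject carries the genetic variant'. Prior odds H:¬H = 0.13/0.87 = 0.14943. For the 'positive' outcome, the likelihood ratio is 0.82/0.09 = 9.1111.
Posterior odds = 0.14943 × 9.1111 = 1.3614, so P(H|E) = 1.3614/(1+1.3614) = 0.577.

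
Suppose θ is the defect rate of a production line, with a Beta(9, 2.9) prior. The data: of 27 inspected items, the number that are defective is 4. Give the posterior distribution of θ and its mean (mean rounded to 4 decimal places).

Posterior: Beta(13, 25.9); mean ≈ 0.3342

Observing 4 successes and 23 failures updates Beta(9, 2.9) by adding the success and failure counts to the two shape parameters: α = 9+4 = 13, β = 2.9+23 = 25.9.
Posterior mean = α/(α+β) = 13/38.9 = 0.3342.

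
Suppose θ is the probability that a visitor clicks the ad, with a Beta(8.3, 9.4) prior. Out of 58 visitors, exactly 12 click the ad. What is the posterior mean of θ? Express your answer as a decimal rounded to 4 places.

Posterior mean ≈ 0.2682

The binomial likelihood is conjugate to the Beta prior: with 12 successes and 46 failures, the posterior is Beta(8.3+12, 9.4+46) = Beta(20.3, 55.4).
Posterior mean = α/(α+β) = 20.3/75.7 = 0.2682.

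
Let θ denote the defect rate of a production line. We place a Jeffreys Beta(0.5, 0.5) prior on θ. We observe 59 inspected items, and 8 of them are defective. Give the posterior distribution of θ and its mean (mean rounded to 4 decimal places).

The binomial likelihood is conjugate to the Beta prior: with 8 successes and 51 failures, the posterior is Beta(0.5+8, 0.5+51) = Beta(8.5, 51.5).
Posterior mean = α/(α+β) = 8.5/60 = 0.1417.

Posterior: Beta(8.5, 51.5); mean ≈ 0.1417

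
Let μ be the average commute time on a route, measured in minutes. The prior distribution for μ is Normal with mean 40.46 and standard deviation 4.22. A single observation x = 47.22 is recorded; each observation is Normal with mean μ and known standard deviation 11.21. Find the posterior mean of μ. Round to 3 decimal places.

Posterior mean ≈ 41.299

Prior precision 1/τ₀² = 1/4.22² = 0.0561533; data precision n/σ² = 1/11.21² = 0.00795772.
Posterior precision = 0.0561533 + 0.00795772 = 0.0641110.
Posterior mean = (0.0561533·40.46 + 0.00795772·47.22) / 0.0641110 = 41.299.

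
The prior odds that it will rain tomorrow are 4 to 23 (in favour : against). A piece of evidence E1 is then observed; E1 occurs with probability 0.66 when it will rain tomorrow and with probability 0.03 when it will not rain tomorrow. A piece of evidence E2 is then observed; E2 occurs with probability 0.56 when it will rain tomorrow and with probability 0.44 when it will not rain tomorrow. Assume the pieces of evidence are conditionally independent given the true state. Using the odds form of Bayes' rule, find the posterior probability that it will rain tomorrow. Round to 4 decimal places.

Prior odds = 4/23 = 0.17391. In log-odds, ln(0.17391) = -1.7492.
Add log likelihood ratios: ln(22.000) + ln(1.2727) = 3.3322.
Posterior log-odds = 1.5830, so posterior odds = exp(1.5830) = 4.8696. Converting, P(H|E) = 4.8696/5.8696 = 0.8296.

Posterior probability ≈ 0.8296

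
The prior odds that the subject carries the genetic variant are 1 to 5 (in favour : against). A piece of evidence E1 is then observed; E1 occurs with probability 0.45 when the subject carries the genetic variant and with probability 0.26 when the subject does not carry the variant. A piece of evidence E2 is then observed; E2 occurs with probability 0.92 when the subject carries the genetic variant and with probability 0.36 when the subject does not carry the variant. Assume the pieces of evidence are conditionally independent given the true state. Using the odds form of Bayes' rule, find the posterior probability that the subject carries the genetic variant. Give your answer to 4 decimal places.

Prior odds = 1/5 = 0.20000. In log-odds, ln(0.20000) = -1.6094.
Add log likelihood ratios: ln(1.7308) + ln(2.5556) = 1.4868.
Posterior log-odds = -0.12260, so posterior odds = exp(-0.12260) = 0.88462. Converting, P(H|E) = 0.88462/1.8846 = 0.4694.

Posterior probability ≈ 0.4694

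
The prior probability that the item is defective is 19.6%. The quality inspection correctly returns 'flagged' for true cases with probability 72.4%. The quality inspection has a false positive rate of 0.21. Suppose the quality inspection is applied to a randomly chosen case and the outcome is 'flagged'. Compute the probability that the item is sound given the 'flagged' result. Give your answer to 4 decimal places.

P(¬H | E) ≈ 0.5433

Write H for 'the item is defective'. Prior odds H:¬H = 0.196/0.804 = 0.24378. For the 'flagged' outcome, the likelihood ratio is 0.724/0.21 = 3.4476.
Posterior odds = 0.24378 × 3.4476 = 0.84046, so P(H|E) = 0.84046/(1+0.84046) = 0.4567. Then P(¬H|E) = 1 − 0.4567 = 0.5433.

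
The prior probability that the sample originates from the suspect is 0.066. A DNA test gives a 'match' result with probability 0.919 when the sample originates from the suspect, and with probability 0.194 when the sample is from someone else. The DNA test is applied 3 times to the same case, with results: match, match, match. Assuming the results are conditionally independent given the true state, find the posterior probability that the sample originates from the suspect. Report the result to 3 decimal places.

Let H be the event that the sample originates from the suspect; start with P(H) = 0.066. P('match'|H) = 0.919, P('match'|¬H) = 0.194.
Update on result 1 ('match'): P(H) ← 0.919·0.0660 / (0.919·0.0660 + 0.194·0.9340) = 0.060654/0.24185 = 0.2508.
Update on result 2 ('match'): P(H) ← 0.919·0.2508 / (0.919·0.2508 + 0.194·0.7492) = 0.23048/0.37582 = 0.6133.
Update on result 3 ('match'): P(H) ← 0.919·0.6133 / (0.919·0.6133 + 0.194·0.3867) = 0.56359/0.63861 = 0.8825.

Posterior P(H) ≈ 0.883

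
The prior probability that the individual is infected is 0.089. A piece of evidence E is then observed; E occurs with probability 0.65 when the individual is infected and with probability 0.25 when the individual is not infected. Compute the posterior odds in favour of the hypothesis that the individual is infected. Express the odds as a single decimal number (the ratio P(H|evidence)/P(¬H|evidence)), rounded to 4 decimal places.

Prior odds = 0.089/(1−0.089) = 0.097695.
Likelihood ratio for E = 0.65/0.25 = 2.6000.
Posterior odds = prior odds × LR = 0.25401.

Posterior odds ≈ 0.2540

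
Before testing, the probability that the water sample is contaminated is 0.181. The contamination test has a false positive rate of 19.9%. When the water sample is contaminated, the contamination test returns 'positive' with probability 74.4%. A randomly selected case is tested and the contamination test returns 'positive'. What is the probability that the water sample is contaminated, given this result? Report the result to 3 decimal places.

Write H for 'the water sample is contaminated'. Prior odds H:¬H = 0.181/0.819 = 0.22100. For the 'positive' outcome, the likelihood ratio is 0.744/0.199 = 3.7387.
Posterior odds = 0.22100 × 3.7387 = 0.82626, so P(H|E) = 0.82626/(1+0.82626) = 0.452.

P(H | E) ≈ 0.452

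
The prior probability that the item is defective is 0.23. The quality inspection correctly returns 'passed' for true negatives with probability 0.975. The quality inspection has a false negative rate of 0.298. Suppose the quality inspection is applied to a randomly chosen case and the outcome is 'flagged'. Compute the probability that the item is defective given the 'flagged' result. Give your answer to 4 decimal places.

P(H | E) ≈ 0.8935

Let H be the event that the item is defective. P(H) = 0.23, so P(¬H) = 0.77. With E the 'flagged' result, P(E|H) = 0.702 and P(E|¬H) = 0.025.
P(E) = 0.702·0.23 + 0.025·0.77 = 0.16146 + 0.019250 = 0.18071.
By Bayes' theorem, P(H|E) = 0.16146 / 0.18071 = 0.8935.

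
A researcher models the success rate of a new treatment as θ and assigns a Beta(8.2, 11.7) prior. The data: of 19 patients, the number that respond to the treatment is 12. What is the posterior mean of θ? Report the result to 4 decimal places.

Posterior mean ≈ 0.5193

The binomial likelihood is conjugate to the Beta prior: with 12 successes and 7 failures, the posterior is Beta(8.2+12, 11.7+7) = Beta(20.2, 18.7).
E[θ | data] = 20.2/(20.2+18.7) = 0.5193.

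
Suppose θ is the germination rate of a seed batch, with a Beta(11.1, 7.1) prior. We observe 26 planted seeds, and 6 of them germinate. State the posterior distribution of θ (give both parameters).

Posterior: Beta(17.1, 27.1)

Observing 6 successes and 20 failures updates Beta(11.1, 7.1) by adding the success and failure counts to the two shape parameters: α = 11.1+6 = 17.1, β = 7.1+20 = 27.1.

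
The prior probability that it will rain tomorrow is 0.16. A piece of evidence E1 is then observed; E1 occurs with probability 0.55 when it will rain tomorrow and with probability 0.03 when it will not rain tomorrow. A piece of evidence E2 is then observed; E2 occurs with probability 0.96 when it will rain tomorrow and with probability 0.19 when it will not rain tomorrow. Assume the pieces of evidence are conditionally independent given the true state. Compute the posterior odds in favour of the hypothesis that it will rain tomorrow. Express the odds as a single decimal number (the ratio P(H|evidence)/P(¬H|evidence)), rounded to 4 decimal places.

Posterior odds ≈ 17.6441

Prior odds = 0.16/(1−0.16) = 0.19048. In log-odds, ln(0.19048) = -1.6582.
Add log likelihood ratios: ln(18.333) + ln(5.0526) = 4.5286.
Posterior log-odds = 2.8704, so posterior odds = exp(2.8704) = 17.644.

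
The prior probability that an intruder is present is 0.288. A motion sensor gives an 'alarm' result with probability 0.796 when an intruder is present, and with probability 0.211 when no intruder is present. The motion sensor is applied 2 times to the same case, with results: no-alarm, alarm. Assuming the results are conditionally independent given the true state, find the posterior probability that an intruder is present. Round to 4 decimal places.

Posterior P(H) ≈ 0.2829

Let H be the event that an intruder is present; start with P(H) = 0.288. P('alarm'|H) = 0.796, P('alarm'|¬H) = 0.211.
Update on result 1 ('no-alarm'): P(H) ← 0.204·0.2880 / (0.204·0.2880 + 0.789·0.7120) = 0.058752/0.62052 = 0.0947.
Update on result 2 ('alarm'): P(H) ← 0.796·0.0947 / (0.796·0.0947 + 0.211·0.9053) = 0.075367/0.26639 = 0.2829.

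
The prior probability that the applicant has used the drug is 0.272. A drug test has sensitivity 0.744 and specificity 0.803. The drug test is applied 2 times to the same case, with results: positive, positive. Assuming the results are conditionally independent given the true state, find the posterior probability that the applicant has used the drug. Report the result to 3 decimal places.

With H the event that the applicant has used the drug, the joint likelihood of the observed sequence is P(data|H) = 0.744·0.744 = 0.55354 and P(data|¬H) = 0.197·0.197 = 0.038809.
Bayes: P(H|data) = 0.272·0.55354 / (0.272·0.55354 + 0.728·0.038809) = 0.15056/0.17881 = 0.8420.

Posterior P(H) ≈ 0.842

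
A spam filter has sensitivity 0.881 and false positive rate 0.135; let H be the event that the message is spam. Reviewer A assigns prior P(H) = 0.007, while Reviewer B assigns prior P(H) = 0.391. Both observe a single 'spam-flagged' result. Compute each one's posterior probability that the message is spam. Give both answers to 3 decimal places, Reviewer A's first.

Reviewer A: 0.044; Reviewer B: 0.807

The likelihood ratio for a 'spam-flagged' result is 0.881/0.135 = 6.5259.
Reviewer A: prior odds 0.007/0.993 = 0.0070493; posterior odds 0.046004; posterior probability 0.044.
Reviewer B: prior odds 0.391/0.609 = 0.64204; posterior odds 4.1899; posterior probability 0.807.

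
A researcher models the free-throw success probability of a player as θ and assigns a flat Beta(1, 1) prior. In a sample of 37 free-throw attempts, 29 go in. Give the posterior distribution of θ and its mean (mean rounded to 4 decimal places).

Observing 29 successes and 8 failures updates Beta(1, 1) by adding the success and failure counts to the two shape parameters: α = 1+29 = 30, β = 1+8 = 9.
Posterior mean = α/(α+β) = 30/39 = 0.7692.

Posterior: Beta(30, 9); mean ≈ 0.7692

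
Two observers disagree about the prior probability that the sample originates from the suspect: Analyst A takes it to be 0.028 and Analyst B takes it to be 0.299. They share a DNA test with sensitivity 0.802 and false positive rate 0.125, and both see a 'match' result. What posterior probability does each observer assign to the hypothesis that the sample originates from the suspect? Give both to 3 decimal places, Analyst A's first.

Analyst A: 0.156; Analyst B: 0.732

P('+'|H) = 0.802, P('+'|¬H) = 0.125.
Analyst A: numerator 0.802·0.028 = 0.022456; evidence = 0.022456+0.125·0.972 = 0.14396; posterior = 0.156.
Analyst B: numerator 0.802·0.299 = 0.23980; evidence = 0.23980+0.125·0.701 = 0.32742; posterior = 0.732.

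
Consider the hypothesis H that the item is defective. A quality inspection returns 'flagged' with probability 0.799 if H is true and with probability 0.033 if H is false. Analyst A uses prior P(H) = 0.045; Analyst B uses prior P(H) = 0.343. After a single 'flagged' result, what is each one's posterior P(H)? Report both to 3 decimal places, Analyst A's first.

The likelihood ratio for a 'flagged' result is 0.799/0.033 = 24.212.
Analyst A: prior odds 0.045/0.955 = 0.047120; posterior odds 1.1409; posterior probability 0.533.
Analyst B: prior odds 0.343/0.657 = 0.52207; posterior odds 12.640; posterior probability 0.927.

Analyst A: 0.533; Analyst B: 0.927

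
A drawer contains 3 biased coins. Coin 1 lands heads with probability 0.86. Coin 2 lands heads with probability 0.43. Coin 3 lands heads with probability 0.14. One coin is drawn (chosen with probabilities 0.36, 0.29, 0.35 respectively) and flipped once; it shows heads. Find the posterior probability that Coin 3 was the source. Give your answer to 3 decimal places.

Posterior probability ≈ 0.101

P(heads|C1) = 0.86; P(heads|C2) = 0.43; P(heads|C3) = 0.14.
Prior × likelihood for each source: 0.36·0.86=0.3096, 0.29·0.43=0.1247, 0.35·0.14=0.04900. Summing gives P(heads) = 0.48330.
P(Coin 3 | heads) = 0.04900 / 0.48330 = 0.101.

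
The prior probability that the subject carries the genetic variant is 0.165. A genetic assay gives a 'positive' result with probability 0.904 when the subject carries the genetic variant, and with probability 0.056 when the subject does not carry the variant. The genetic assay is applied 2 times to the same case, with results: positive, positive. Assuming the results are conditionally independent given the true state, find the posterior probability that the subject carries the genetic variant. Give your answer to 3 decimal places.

Posterior P(H) ≈ 0.981

Let H be the event that the subject carries the genetic variant; start with P(H) = 0.165. P('positive'|H) = 0.904, P('positive'|¬H) = 0.056.
Update on result 1 ('positive'): P(H) ← 0.904·0.1650 / (0.904·0.1650 + 0.056·0.8350) = 0.14916/0.19592 = 0.7613.
Update on result 2 ('positive'): P(H) ← 0.904·0.7613 / (0.904·0.7613 + 0.056·0.2387) = 0.68824/0.70161 = 0.9810.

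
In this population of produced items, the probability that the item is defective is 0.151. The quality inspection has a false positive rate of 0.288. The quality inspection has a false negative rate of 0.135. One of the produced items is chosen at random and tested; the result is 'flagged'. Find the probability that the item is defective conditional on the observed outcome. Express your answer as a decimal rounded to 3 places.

P(H | E) ≈ 0.348

Let H be the event that the item is defective. P(H) = 0.151, so P(¬H) = 0.849. With E the 'flagged' result, P(E|H) = 0.865 and P(E|¬H) = 0.288.
P(E) = 0.865·0.151 + 0.288·0.849 = 0.13061 + 0.24451 = 0.37513.
By Bayes' theorem, P(H|E) = 0.13061 / 0.37513 = 0.348.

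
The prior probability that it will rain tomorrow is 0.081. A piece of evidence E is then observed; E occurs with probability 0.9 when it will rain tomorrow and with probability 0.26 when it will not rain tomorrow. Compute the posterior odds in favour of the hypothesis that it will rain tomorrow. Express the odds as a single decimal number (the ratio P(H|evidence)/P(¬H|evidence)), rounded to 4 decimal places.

Posterior odds ≈ 0.3051

Prior odds = 0.081/(1−0.081) = 0.088139. In log-odds, ln(0.088139) = -2.4288.
Add log likelihood ratio: ln(3.4615) = 1.2417.
Posterior log-odds = -1.1871, so posterior odds = exp(-1.1871) = 0.30510.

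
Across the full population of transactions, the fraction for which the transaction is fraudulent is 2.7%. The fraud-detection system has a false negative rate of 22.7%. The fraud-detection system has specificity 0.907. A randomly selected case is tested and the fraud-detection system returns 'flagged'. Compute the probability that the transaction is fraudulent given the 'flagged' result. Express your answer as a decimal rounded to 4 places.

P(H | E) ≈ 0.1874

Write H for 'the transaction is fraudulent'. Prior odds H:¬H = 0.027/0.973 = 0.027749. For the 'flagged' outcome, the likelihood ratio is 0.773/0.093 = 8.3118.
Posterior odds = 0.027749 × 8.3118 = 0.23065, so P(H|E) = 0.23065/(1+0.23065) = 0.1874.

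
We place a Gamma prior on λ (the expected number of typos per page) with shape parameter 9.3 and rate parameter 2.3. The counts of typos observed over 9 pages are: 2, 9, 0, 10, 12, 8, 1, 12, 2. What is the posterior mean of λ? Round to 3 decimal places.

The Poisson likelihood adds the total count to the shape and the number of exposure periods to the rate. Here ∑xᵢ = 56 and n = 9, so shape 9.3→65.3 and rate 2.3→11.3.
E[λ | data] = 65.3/11.3 = 5.779.

Posterior mean ≈ 5.779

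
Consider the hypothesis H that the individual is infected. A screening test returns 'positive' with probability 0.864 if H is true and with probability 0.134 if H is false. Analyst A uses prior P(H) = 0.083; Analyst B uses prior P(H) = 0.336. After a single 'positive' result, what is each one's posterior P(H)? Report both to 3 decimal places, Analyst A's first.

The likelihood ratio for a 'positive' result is 0.864/0.134 = 6.4478.
Analyst A: prior odds 0.083/0.917 = 0.090513; posterior odds 0.58360; posterior probability 0.369.
Analyst B: prior odds 0.336/0.664 = 0.50602; posterior odds 3.2627; posterior probability 0.765.

Analyst A: 0.369; Analyst B: 0.765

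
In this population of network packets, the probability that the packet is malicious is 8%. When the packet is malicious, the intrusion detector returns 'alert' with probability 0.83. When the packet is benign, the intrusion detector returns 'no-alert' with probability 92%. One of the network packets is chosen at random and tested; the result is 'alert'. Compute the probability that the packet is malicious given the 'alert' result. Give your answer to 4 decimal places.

Write H for 'the packet is malicious'. Prior odds H:¬H = 0.08/0.92 = 0.086957. For the 'alert' outcome, the likelihood ratio is 0.83/0.08 = 10.375.
Posterior odds = 0.086957 × 10.375 = 0.90217, so P(H|E) = 0.90217/(1+0.90217) = 0.4743.

P(H | E) ≈ 0.4743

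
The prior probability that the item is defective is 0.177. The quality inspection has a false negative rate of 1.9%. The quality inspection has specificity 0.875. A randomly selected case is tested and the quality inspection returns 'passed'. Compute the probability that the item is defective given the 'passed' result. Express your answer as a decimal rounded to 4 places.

P(H | E) ≈ 0.0046

Let H be the event that the item is defective. P(H) = 0.177, so P(¬H) = 0.823. With E the 'passed' result, P(E|H) = 0.019 and P(E|¬H) = 0.875.
P(E) = 0.019·0.177 + 0.875·0.823 = 0.0033630 + 0.72012 = 0.72349.
By Bayes' theorem, P(H|E) = 0.0033630 / 0.72349 = 0.0046.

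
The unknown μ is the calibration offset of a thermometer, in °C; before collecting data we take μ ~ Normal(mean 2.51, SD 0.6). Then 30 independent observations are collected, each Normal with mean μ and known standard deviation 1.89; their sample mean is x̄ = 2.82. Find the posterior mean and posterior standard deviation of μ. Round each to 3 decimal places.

With known σ, the Normal prior is conjugate. Weight on the data is w = (n/σ²)/(n/σ² + 1/τ₀²) = 8.39842/(8.39842+2.77778) = 0.75146.
Posterior mean = w·x̄ + (1−w)·μ₀ = 0.75146·2.82 + 0.24854·2.51 = 2.743. Posterior variance = 1/(8.39842+2.77778) = 0.0894759, so SD = 0.299.

Posterior mean ≈ 2.743; posterior SD ≈ 0.299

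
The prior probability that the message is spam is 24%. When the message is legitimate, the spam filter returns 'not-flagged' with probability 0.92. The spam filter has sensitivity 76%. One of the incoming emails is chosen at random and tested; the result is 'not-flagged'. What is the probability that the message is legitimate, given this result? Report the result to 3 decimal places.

Write H for 'the message is spam'. Prior odds H:¬H = 0.24/0.76 = 0.31579. For the 'not-flagged' outcome, the likelihood ratio is 0.24/0.92 = 0.26087.
Posterior odds = 0.31579 × 0.26087 = 0.082380, so P(H|E) = 0.082380/(1+0.082380) = 0.076. Then P(¬H|E) = 1 − 0.076 = 0.924.

P(¬H | E) ≈ 0.924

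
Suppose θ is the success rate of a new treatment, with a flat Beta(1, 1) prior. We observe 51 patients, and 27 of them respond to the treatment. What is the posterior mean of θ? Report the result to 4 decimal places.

Posterior mean ≈ 0.5283

The binomial likelihood is conjugate to the Beta prior: with 27 successes and 24 failures, the posterior is Beta(1+27, 1+24) = Beta(28, 25).
E[θ | data] = 28/(28+25) = 0.5283.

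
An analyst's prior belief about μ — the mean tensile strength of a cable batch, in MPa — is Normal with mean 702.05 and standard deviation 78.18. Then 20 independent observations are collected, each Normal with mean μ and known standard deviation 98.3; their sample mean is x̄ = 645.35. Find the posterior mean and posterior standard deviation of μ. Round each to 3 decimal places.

Posterior mean ≈ 649.504; posterior SD ≈ 21.160

Prior precision 1/τ₀² = 1/78.18² = 0.00016361; data precision n/σ² = 20/98.3² = 0.00206977.
Posterior precision = 0.00016361 + 0.00206977 = 0.00223338, giving posterior SD = 1/√0.00223338 = 21.160.
Posterior mean = (0.00016361·702.05 + 0.00206977·645.35) / 0.00223338 = 649.504.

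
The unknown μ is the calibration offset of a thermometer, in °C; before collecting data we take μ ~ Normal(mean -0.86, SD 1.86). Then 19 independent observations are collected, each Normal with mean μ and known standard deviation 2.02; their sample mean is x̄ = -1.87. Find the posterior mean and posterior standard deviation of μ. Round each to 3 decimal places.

Posterior mean ≈ -1.811; posterior SD ≈ 0.450

With known σ, the Normal prior is conjugate. Weight on the data is w = (n/σ²)/(n/σ² + 1/τ₀²) = 4.65641/(4.65641+0.289051) = 0.94155.
Posterior mean = w·x̄ + (1−w)·μ₀ = 0.94155·-1.87 + 0.058448·-0.86 = -1.811. Posterior variance = 1/(4.65641+0.289051) = 0.202206, so SD = 0.450.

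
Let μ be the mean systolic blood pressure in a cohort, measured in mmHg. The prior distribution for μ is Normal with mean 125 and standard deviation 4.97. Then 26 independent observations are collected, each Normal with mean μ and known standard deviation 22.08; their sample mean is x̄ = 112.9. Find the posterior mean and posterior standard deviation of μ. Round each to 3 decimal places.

Posterior mean ≈ 118.122; posterior SD ≈ 3.265

Prior precision 1/τ₀² = 1/4.97² = 0.0404844; data precision n/σ² = 26/22.08² = 0.0533304.
Posterior precision = 0.0404844 + 0.0533304 = 0.0938148, giving posterior SD = 1/√0.0938148 = 3.265.
Posterior mean = (0.0404844·125 + 0.0533304·112.9) / 0.0938148 = 118.122.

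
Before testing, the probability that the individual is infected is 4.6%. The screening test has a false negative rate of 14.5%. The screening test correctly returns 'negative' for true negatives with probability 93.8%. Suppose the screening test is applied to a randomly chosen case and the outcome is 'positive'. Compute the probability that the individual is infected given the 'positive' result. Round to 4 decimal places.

Write H for 'the individual is infected'. Prior odds H:¬H = 0.046/0.954 = 0.048218. For the 'positive' outcome, the likelihood ratio is 0.855/0.062 = 13.790.
Posterior odds = 0.048218 × 13.790 = 0.66494, so P(H|E) = 0.66494/(1+0.66494) = 0.3994.

P(H | E) ≈ 0.3994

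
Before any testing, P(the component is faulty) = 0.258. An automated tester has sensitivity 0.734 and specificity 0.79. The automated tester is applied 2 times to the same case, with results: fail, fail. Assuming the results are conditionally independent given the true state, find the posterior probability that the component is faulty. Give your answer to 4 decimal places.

Posterior P(H) ≈ 0.8094

With H the event that the component is faulty, the joint likelihood of the observed sequence is P(data|H) = 0.734·0.734 = 0.53876 and P(data|¬H) = 0.21·0.21 = 0.044100.
Bayes: P(H|data) = 0.258·0.53876 / (0.258·0.53876 + 0.742·0.044100) = 0.13900/0.17172 = 0.8094.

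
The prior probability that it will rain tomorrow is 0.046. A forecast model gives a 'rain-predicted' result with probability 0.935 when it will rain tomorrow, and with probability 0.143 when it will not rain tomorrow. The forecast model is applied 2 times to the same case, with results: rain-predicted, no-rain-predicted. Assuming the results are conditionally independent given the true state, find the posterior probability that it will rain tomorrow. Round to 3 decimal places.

With H the event that it will rain tomorrow, the joint likelihood of the observed sequence is P(data|H) = 0.935·0.065 = 0.060775 and P(data|¬H) = 0.143·0.857 = 0.12255.
Bayes: P(H|data) = 0.046·0.060775 / (0.046·0.060775 + 0.954·0.12255) = 0.0027957/0.11971 = 0.0234.

Posterior P(H) ≈ 0.023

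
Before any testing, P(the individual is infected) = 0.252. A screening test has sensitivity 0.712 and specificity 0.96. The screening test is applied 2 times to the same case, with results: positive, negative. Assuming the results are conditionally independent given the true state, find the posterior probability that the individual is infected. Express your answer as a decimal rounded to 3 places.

Posterior P(H) ≈ 0.643

Let H be the event that the individual is infected; start with P(H) = 0.252. P('positive'|H) = 0.712, P('positive'|¬H) = 0.04.
Update on result 1 ('positive'): P(H) ← 0.712·0.2520 / (0.712·0.2520 + 0.04·0.7480) = 0.17942/0.20934 = 0.8571.
Update on result 2 ('negative'): P(H) ← 0.288·0.8571 / (0.288·0.8571 + 0.96·0.1429) = 0.24684/0.38404 = 0.6427.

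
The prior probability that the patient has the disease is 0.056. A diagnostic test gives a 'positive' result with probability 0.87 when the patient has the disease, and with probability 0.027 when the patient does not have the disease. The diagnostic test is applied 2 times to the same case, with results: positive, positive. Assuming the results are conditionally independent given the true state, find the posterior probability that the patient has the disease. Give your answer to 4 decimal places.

With H the event that the patient has the disease, the joint likelihood of the observed sequence is P(data|H) = 0.87·0.87 = 0.75690 and P(data|¬H) = 0.027·0.027 = 0.00072900.
Bayes: P(H|data) = 0.056·0.75690 / (0.056·0.75690 + 0.944·0.00072900) = 0.042386/0.043075 = 0.9840.

Posterior P(H) ≈ 0.9840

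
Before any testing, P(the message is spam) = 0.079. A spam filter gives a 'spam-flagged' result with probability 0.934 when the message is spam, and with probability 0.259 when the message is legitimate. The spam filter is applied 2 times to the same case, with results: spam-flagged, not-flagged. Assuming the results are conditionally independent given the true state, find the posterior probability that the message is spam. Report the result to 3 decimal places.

Let H be the event that the message is spam; start with P(H) = 0.079. P('spam-flagged'|H) = 0.934, P('spam-flagged'|¬H) = 0.259.
Update on result 1 ('spam-flagged'): P(H) ← 0.934·0.0790 / (0.934·0.0790 + 0.259·0.9210) = 0.073786/0.31233 = 0.2362.
Update on result 2 ('not-flagged'): P(H) ← 0.066·0.2362 / (0.066·0.2362 + 0.741·0.7638) = 0.015592/0.58153 = 0.0268.

Posterior P(H) ≈ 0.027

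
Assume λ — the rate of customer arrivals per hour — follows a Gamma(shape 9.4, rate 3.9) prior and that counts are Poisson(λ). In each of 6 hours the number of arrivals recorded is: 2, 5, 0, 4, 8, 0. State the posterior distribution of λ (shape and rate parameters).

Posterior: Gamma(shape=28.4, rate=9.9)

The Poisson likelihood adds the total count to the shape and the number of exposure periods to the rate. Here ∑xᵢ = 19 and n = 6, so shape 9.4→28.4 and rate 3.9→9.9.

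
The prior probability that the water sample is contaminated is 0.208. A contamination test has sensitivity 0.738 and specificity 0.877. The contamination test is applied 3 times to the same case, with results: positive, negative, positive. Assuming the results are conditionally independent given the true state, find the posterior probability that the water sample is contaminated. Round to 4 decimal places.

With H the event that the water sample is contaminated, the joint likelihood of the observed sequence is P(data|H) = 0.738·0.262·0.738 = 0.14270 and P(data|¬H) = 0.123·0.877·0.123 = 0.013268.
Bayes: P(H|data) = 0.208·0.14270 / (0.208·0.14270 + 0.792·0.013268) = 0.029681/0.040189 = 0.7385.

Posterior P(H) ≈ 0.7385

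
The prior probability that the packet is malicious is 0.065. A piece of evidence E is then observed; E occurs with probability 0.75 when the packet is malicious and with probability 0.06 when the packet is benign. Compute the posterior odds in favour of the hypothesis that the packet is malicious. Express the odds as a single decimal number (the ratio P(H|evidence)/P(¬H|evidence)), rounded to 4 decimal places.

Posterior odds ≈ 0.8690

Prior odds = 0.065/(1−0.065) = 0.069519. In log-odds, ln(0.069519) = -2.6662.
Add log likelihood ratio: ln(12.500) = 2.5257.
Posterior log-odds = -0.14043, so posterior odds = exp(-0.14043) = 0.86898.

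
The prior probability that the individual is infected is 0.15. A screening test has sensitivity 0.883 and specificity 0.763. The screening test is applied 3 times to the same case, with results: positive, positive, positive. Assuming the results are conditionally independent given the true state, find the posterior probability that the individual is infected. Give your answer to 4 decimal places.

Posterior P(H) ≈ 0.9013

With H the event that the individual is infected, the joint likelihood of the observed sequence is P(data|H) = 0.883·0.883·0.883 = 0.68847 and P(data|¬H) = 0.237·0.237·0.237 = 0.013312.
Bayes: P(H|data) = 0.15·0.68847 / (0.15·0.68847 + 0.85·0.013312) = 0.10327/0.11459 = 0.9013.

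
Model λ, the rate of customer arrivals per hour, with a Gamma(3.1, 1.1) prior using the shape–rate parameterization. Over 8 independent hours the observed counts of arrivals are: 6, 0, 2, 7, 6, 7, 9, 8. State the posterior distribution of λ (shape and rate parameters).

Posterior: Gamma(shape=48.1, rate=9.1)

The Poisson likelihood adds the total count to the shape and the number of exposure periods to the rate. Here ∑xᵢ = 45 and n = 8, so shape 3.1→48.1 and rate 1.1→9.1.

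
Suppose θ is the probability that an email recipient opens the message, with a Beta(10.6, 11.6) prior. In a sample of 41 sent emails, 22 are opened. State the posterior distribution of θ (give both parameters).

The binomial likelihood is conjugate to the Beta prior: with 22 successes and 19 failures, the posterior is Beta(10.6+22, 11.6+19) = Beta(32.6, 30.6).

Posterior: Beta(32.6, 30.6)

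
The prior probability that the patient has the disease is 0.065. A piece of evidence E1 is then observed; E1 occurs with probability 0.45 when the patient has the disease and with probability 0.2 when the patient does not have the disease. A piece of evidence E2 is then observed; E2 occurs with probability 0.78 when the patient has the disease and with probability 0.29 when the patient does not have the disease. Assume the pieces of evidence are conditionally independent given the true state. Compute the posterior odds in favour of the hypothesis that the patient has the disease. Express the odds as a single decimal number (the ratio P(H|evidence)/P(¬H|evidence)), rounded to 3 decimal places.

Posterior odds ≈ 0.421

Prior odds = 0.065/(1−0.065) = 0.069519.
Likelihood ratio for E1 = 0.45/0.2 = 2.2500.
Likelihood ratio for E2 = 0.78/0.29 = 2.6897.
Posterior odds = prior odds × LR₁ × LR₂ = 0.42071.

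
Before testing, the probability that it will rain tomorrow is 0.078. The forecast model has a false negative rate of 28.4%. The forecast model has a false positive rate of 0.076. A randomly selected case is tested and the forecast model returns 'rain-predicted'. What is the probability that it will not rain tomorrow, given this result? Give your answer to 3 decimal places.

Let H be the event that it will rain tomorrow. P(H) = 0.078, so P(¬H) = 0.922. With E the 'rain-predicted' result, P(E|H) = 0.716 and P(E|¬H) = 0.076.
P(E) = 0.716·0.078 + 0.076·0.922 = 0.055848 + 0.070072 = 0.12592.
By Bayes' theorem, P(H|E) = 0.055848 / 0.12592 = 0.444. Hence P(¬H|E) = 1 − 0.444 = 0.556.

P(¬H | E) ≈ 0.556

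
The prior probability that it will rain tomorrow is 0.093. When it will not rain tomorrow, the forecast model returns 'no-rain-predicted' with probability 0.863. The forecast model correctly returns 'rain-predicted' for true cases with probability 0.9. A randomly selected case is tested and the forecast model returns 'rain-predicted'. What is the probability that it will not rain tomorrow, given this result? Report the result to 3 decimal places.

P(¬H | E) ≈ 0.598

Write H for 'it will rain tomorrow'. Prior odds H:¬H = 0.093/0.907 = 0.10254. For the 'rain-predicted' outcome, the likelihood ratio is 0.9/0.137 = 6.5693.
Posterior odds = 0.10254 × 6.5693 = 0.67359, so P(H|E) = 0.67359/(1+0.67359) = 0.402. Then P(¬H|E) = 1 − 0.402 = 0.598.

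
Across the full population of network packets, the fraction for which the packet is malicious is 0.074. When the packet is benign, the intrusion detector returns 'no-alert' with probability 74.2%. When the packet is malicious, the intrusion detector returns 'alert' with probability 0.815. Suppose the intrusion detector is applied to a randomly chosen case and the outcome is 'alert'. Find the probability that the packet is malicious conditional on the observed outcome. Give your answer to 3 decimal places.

Write H for 'the packet is malicious'. Prior odds H:¬H = 0.074/0.926 = 0.079914. For the 'alert' outcome, the likelihood ratio is 0.815/0.258 = 3.1589.
Posterior odds = 0.079914 × 3.1589 = 0.25244, so P(H|E) = 0.25244/(1+0.25244) = 0.202.

P(H | E) ≈ 0.202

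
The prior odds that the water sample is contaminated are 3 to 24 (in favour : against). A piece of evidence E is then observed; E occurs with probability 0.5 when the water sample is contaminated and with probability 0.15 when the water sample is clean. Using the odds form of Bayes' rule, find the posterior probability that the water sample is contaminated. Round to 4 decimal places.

Prior odds = 3/24 = 0.12500.
Likelihood ratio for E = 0.5/0.15 = 3.3333.
Posterior odds = prior odds × LR = 0.41667.
Posterior probability = odds/(1+odds) = 0.41667/1.4167 = 0.2941.

Posterior probability ≈ 0.2941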